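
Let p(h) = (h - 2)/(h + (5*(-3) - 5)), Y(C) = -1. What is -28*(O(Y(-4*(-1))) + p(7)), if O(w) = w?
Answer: 504/13 ≈ 38.769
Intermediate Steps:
p(h) = (-2 + h)/(-20 + h) (p(h) = (-2 + h)/(h + (-15 - 5)) = (-2 + h)/(h - 20) = (-2 + h)/(-20 + h))
-28*(O(Y(-4*(-1))) + p(7)) = -28*(-1 + (-2 + 7)/(-20 + 7)) = -28*(-1 + 5/(-13)) = -28*(-1 - 1/13*5) = -28*(-1 - 5/13) = -28*(-18/13) = 504/13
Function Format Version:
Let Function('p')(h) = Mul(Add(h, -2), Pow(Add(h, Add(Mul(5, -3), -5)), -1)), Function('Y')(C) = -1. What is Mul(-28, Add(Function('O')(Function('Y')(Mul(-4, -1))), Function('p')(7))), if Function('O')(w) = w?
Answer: Rational(504, 13) ≈ 38.769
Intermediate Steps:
Function('p')(h) = Mul(Pow(Add(-20, h), -1), Add(-2, h)) (Function('p')(h) = Mul(Add(-2, h), Pow(Add(h, Add(-15, -5)), -1)) = Mul(Add(-2, h), Pow(Add(h, -20), -1)) = Mul(Add(-2, h), Pow(Add(-20, h), -1)) = Mul(Pow(Add(-20, h), -1), Add(-2, h)))
Mul(-28, Add(Function('O')(Function('Y')(Mul(-4, -1))), Function('p')(7))) = Mul(-28, Add(-1, Mul(Pow(Add(-20, 7), -1), Add(-2, 7)))) = Mul(-28, Add(-1, Mul(Pow(-13, -1), 5))) = Mul(-28, Add(-1, Mul(Rational(-1, 13), 5))) = Mul(-28, Add(-1, Rational(-5, 13))) = Mul(-28, Rational(-18, 13)) = Rational(504, 13)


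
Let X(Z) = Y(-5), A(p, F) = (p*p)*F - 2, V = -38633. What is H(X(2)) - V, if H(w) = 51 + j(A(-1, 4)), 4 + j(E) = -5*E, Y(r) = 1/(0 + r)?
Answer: 38670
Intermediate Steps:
Y(r) = 1/r
A(p, F) = -2 + F*p² (A(p, F) = p²*F - 2 = F*p² - 2 = -2 + F*p²)
X(Z) = -⅕ (X(Z) = 1/(-5) = -⅕)
j(E) = -4 - 5*E
H(w) = 37 (H(w) = 51 + (-4 - 5*(-2 + 4*(-1)²)) = 51 + (-4 - 5*(-2 + 4*1)) = 51 + (-4 - 5*(-2 + 4)) = 51 + (-4 - 5*2) = 51 + (-4 - 10) = 51 - 14 = 37)
H(X(2)) - V = 37 - 1*(-38633) = 37 + 38633 = 38670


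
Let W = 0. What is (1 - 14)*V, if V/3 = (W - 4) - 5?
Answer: 351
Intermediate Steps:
V = -27 (V = 3*((0 - 4) - 5) = 3*(-4 - 5) = 3*(-9) = -27)
(1 - 14)*V = (1 - 14)*(-27) = -13*(-27) = 351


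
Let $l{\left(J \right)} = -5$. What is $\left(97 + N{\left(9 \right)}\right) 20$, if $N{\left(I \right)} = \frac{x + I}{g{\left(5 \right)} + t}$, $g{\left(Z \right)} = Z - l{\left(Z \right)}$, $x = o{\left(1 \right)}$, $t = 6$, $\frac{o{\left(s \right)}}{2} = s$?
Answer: $\frac{7815}{4} \approx 1953.8$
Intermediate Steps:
$o{\left(s \right)} = 2 s$
$x = 2$ ($x = 2 \cdot 1 = 2$)
$g{\left(Z \right)} = 5 + Z$ ($g{\left(Z \right)} = Z - -5 = Z + 5 = 5 + Z$)
$N{\left(I \right)} = \frac{1}{8} + \frac{I}{16}$ ($N{\left(I \right)} = \frac{2 + I}{\left(5 + 5\right) + 6} = \frac{2 + I}{10 + 6} = \frac{2 + I}{16} = \left(2 + I\right) \frac{1}{16} = \frac{1}{8} + \frac{I}{16}$)
$\left(97 + N{\left(9 \right)}\right) 20 = \left(97 + \left(\frac{1}{8} + \frac{1}{16} \cdot 9\right)\right) 20 = \left(97 + \left(\frac{1}{8} + \frac{9}{16}\right)\right) 20 = \left(97 + \frac{11}{16}\right) 20 = \frac{1563}{16} \cdot 20 = \frac{7815}{4}$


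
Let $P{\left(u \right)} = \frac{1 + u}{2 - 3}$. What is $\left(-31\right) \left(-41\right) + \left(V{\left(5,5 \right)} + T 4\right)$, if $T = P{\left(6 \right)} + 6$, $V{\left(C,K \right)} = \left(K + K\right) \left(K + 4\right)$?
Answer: $1357$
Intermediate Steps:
$V{\left(C,K \right)} = 2 K \left(4 + K\right)$
$P{\left(u \right)} = -1 - u$ ($P{\left(u \right)} = \frac{1 + u}{-1} = \left(1 + u\right) \left(-1\right) = -1 - u$)
$T = -1$ ($T = \left(-1 - 6\right) + 6 = -7 + 6 = -1$)
$\left(-31\right) \left(-41\right) + \left(V{\left(5,5 \right)} + T 4\right) = \left(-31\right) \left(-41\right) + \left(2 \cdot 5 \left(4 + 5\right) - 4\right) = 1271 - \left(4 - 90\right) = 1271 + \left(90 - 4\right) = 1271 + 86 = 1357$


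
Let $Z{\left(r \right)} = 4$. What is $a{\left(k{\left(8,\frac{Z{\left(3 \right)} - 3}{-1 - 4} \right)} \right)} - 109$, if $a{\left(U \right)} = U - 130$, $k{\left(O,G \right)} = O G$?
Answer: $- \frac{1203}{5} \approx -240.6$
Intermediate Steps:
$k{\left(O,G \right)} = G O$
$a{\left(U \right)} = -130 + U$ ($a{\left(U \right)} = U - 130 = -130 + U$)
$a{\left(k{\left(8,\frac{Z{\left(3 \right)} - 3}{-1 - 4} \right)} \right)} - 109 = \left(-130 + \frac{4 - 3}{-1 - 4} \cdot 8\right) - 109 = \left(-130 + 1 \frac{1}{-5} \cdot 8\right) - 109 = \left(-130 + 1 \left(- \frac{1}{5}\right) 8\right) - 109 = \left(-130 - \frac{8}{5}\right) - 109 = - \frac{658}{5} - 109 = - \frac{1203}{5}$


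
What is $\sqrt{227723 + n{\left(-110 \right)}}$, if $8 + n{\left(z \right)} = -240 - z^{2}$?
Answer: $5 \sqrt{8615} \approx 464.08$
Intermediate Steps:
$n{\left(z \right)} = -248 - z^{2}$ ($n{\left(z \right)} = -8 - \left(240 + z^{2}\right) = -248 - z^{2}$)
$\sqrt{227723 + n{\left(-110 \right)}} = \sqrt{227723 - 12348} = \sqrt{215375} = 5 \sqrt{8615}$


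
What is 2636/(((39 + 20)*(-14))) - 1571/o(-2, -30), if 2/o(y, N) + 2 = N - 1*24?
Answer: 18165726/413 ≈ 43985.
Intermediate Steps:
o(y, N) = 2/(-26 + N) (o(y, N) = 2/(-2 + (N - 1*24)) = 2/(-2 + (N - 24)) = 2/(-2 + (-24 + N)) = 2/(-26 + N))
2636/(((39 + 20)*(-14))) - 1571/o(-2, -30) = 2636/(((39 + 20)*(-14))) - 1571/(2/(-26 - 30)) = 2636/((59*(-14))) - 1571/(2/(-56)) = 2636/(-826) - 1571/(2*(-1/56)) = 2636*(-1/826) - 1571/(-1/28) = -1318/413 - 1571*(-28) = -1318/413 + 43988 = 18165726/413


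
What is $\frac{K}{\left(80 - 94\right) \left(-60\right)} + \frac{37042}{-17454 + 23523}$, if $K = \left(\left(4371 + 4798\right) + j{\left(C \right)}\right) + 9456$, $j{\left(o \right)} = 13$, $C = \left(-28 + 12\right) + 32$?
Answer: $\frac{1144677}{40460} \approx 28.292$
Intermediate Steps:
$C = 16$ ($C = -16 + 32 = 16$)
$K = 18638$ ($K = \left(\left(4371 + 4798\right) + 13\right) + 9456 = \left(9169 + 13\right) + 9456 = 9182 + 9456 = 18638$)
$\frac{K}{\left(80 - 94\right) \left(-60\right)} + \frac{37042}{-17454 + 23523} = \frac{18638}{\left(80 - 94\right) \left(-60\right)} + \frac{37042}{-17454 + 23523} = \frac{18638}{\left(-14\right) \left(-60\right)} + \frac{37042}{6069} = \frac{18638}{840} + 37042 \cdot \frac{1}{6069} = 18638 \cdot \frac{1}{840} + \frac{37042}{6069} = \frac{9319}{420} + \frac{37042}{6069} = \frac{1144677}{40460}$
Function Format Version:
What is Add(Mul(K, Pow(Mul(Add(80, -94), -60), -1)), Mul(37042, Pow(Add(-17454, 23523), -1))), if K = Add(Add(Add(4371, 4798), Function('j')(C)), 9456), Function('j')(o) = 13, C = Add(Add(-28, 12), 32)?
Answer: Rational(1144677, 40460) ≈ 28.292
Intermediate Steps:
C = 16 (C = Add(-16, 32) = 16)
K = 18638 (K = Add(Add(Add(4371, 4798), 13), 9456) = Add(Add(9169, 13), 9456) = Add(9182, 9456) = 18638)
Add(Mul(K, Pow(Mul(Add(80, -94), -60), -1)), Mul(37042, Pow(Add(-17454, 23523), -1))) = Add(Mul(18638, Pow(Mul(Add(80, -94), -60), -1)), Mul(37042, Pow(Add(-17454, 23523), -1))) = Add(Mul(18638, Pow(Mul(-14, -60), -1)), Mul(37042, Pow(6069, -1))) = Add(Mul(18638, Pow(840, -1)), Mul(37042, Rational(1, 6069))) = Add(Mul(18638, Rational(1, 840)), Rational(37042, 6069)) = Add(Rational(9319, 420), Rational(37042, 6069)) = Rational(1144677, 40460)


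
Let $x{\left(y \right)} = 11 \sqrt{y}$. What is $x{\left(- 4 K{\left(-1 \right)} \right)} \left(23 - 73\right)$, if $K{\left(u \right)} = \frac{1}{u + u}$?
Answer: $- 550 \sqrt{2} \approx -777.82$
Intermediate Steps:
$K{\left(u \right)} = \frac{1}{2 u}$
$x{\left(- 4 K{\left(-1 \right)} \right)} \left(23 - 73\right) = 11 \sqrt{- 4 \frac{1}{2 \left(-1\right)}} \left(23 - 73\right) = 11 \sqrt{- 4 \cdot \frac{1}{2} \left(-1\right)} \left(-50\right) = 11 \sqrt{\left(-4\right) \left(- \frac{1}{2}\right)} \left(-50\right) = 11 \sqrt{2} \left(-50\right) = - 550 \sqrt{2}$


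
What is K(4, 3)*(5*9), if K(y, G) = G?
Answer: 135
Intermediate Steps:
K(4, 3)*(5*9) = 3*(5*9) = 3*45 = 135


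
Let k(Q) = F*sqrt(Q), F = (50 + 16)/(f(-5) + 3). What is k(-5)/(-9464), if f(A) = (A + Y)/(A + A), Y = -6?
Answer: -165*I*sqrt(5)/97006 ≈ -0.0038034*I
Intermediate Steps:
f(A) = (-6 + A)/(2*A) (f(A) = (A - 6)/(A + A) = (-6 + A)/((2*A)) = (-6 + A)*(1/(2*A)) = (-6 + A)/(2*A))
F = 660/41 (F = (50 + 16)/((1/2)*(-6 - 5)/(-5) + 3) = 66/((1/2)*(-1/5)*(-11) + 3) = 66/(11/10 + 3) = 66/(41/10) = 66*(10/41) = 660/41 ≈ 16.098)
k(Q) = 660*sqrt(Q)/41
k(-5)/(-9464) = (660*sqrt(-5)/41)/(-9464) = (660*(I*sqrt(5))/41)*(-1/9464) = (660*I*sqrt(5)/41)*(-1/9464) = -165*I*sqrt(5)/97006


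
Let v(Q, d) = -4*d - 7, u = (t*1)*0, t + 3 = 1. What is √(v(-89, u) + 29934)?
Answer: √29927 ≈ 172.99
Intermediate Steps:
t = -2 (t = -3 + 1 = -2)
u = 0 (u = -2*1*0 = -2*0 = 0)
v(Q, d) = -7 - 4*d
√(v(-89, u) + 29934) = √((-7 - 4*0) + 29934) = √((-7 + 0) + 29934) = √(-7 + 29934) = √29927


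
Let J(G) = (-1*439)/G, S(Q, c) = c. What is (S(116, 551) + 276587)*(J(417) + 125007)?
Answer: 14446505552240/417 ≈ 3.4644e+10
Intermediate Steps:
J(G) = -439/G
(S(116, 551) + 276587)*(J(417) + 125007) = (551 + 276587)*(-439/417 + 125007) = 277138*(-439*1/417 + 125007) = 277138*(-439/417 + 125007) = 277138*(52127480/417) = 14446505552240/417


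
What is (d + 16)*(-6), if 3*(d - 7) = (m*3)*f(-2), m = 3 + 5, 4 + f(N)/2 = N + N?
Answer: 630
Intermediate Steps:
f(N) = -8 + 4*N (f(N) = -8 + 2*(N + N) = -8 + 2*(2*N) = -8 + 4*N)
m = 8
d = -121 (d = 7 + ((8*3)*(-8 + 4*(-2)))/3 = 7 + (24*(-8 - 8))/3 = 7 + (24*(-16))/3 = 7 + (1/3)*(-384) = 7 - 128 = -121)
(d + 16)*(-6) = (-121 + 16)*(-6) = -105*(-6) = 630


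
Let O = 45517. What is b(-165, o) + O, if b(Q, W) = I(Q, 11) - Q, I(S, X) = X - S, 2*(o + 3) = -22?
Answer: 45858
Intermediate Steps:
o = -14 (o = -3 + (1/2)*(-22) = -3 - 11 = -14)
b(Q, W) = 11 - 2*Q (b(Q, W) = (11 - Q) - Q = 11 - 2*Q)
b(-165, o) + O = (11 - 2*(-165)) + 45517 = (11 + 330) + 45517 = 341 + 45517 = 45858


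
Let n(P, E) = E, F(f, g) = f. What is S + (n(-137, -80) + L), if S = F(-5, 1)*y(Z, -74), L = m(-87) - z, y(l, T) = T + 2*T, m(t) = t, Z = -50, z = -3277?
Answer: 4220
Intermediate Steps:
y(l, T) = 3*T
L = 3190 (L = -87 - 1*(-3277) = -87 + 3277 = 3190)
S = 1110 (S = -15*(-74) = -5*(-222) = 1110)
S + (n(-137, -80) + L) = 1110 + (-80 + 3190) = 1110 + 3110 = 4220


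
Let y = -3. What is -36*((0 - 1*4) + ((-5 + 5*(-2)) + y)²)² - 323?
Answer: -3686723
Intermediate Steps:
-36*((0 - 1*4) + ((-5 + 5*(-2)) + y)²)² - 323 = -36*((0 - 1*4) + ((-5 + 5*(-2)) - 3)²)² - 323 = -36*((0 - 4) + ((-5 - 10) - 3)²)² - 323 = -36*(-4 + (-15 - 3)²)² - 323 = -36*(-4 + (-18)²)² - 323 = -36*(-4 + 324)² - 323 = -36*320² - 323 = -36*102400 - 323 = -3686400 - 323 = -3686723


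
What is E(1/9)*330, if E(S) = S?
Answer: 110/3 ≈ 36.667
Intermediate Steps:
E(1/9)*330 = 330/9 = (1/9)*330 = 110/3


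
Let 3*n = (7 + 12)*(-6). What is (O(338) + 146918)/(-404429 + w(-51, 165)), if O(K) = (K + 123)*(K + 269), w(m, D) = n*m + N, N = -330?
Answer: -426745/402821 ≈ -1.0594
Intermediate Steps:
n = -38 (n = ((7 + 12)*(-6))/3 = (19*(-6))/3 = (⅓)*(-114) = -38)
w(m, D) = -330 - 38*m (w(m, D) = -38*m - 330 = -330 - 38*m)
O(K) = (123 + K)*(269 + K)
(O(338) + 146918)/(-404429 + w(-51, 165)) = ((33087 + 338² + 392*338) + 146918)/(-404429 + (-330 - 38*(-51))) = ((33087 + 114244 + 132496) + 146918)/(-404429 + (-330 + 1938)) = (279827 + 146918)/(-404429 + 1608) = 426745/(-402821) = 426745*(-1/402821) = -426745/402821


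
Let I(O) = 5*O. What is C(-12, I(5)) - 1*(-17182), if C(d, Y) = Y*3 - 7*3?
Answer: 17236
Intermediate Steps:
C(d, Y) = -21 + 3*Y (C(d, Y) = 3*Y - 21 = -21 + 3*Y)
C(-12, I(5)) - 1*(-17182) = (-21 + 3*(5*5)) - 1*(-17182) = (-21 + 3*25) + 17182 = (-21 + 75) + 17182 = 54 + 17182 = 17236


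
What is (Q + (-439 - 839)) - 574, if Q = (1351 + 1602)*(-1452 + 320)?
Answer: -3344648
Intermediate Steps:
Q = -3342796 (Q = 2953*(-1132) = -3342796)
(Q + (-439 - 839)) - 574 = (-3342796 + (-439 - 839)) - 574 = (-3342796 - 1278) - 574 = -3344074 - 574 = -3344648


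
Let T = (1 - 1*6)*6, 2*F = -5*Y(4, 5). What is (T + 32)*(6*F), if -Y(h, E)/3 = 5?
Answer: 450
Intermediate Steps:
Y(h, E) = -15 (Y(h, E) = -3*5 = -15)
F = 75/2 (F = (-5*(-15))/2 = (½)*75 = 75/2 ≈ 37.500)
T = -30 (T = (1 - 6)*6 = -5*6 = -30)
(T + 32)*(6*F) = (-30 + 32)*(6*(75/2)) = 2*225 = 450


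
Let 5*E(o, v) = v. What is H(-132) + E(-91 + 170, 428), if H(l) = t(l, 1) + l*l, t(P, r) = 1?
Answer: 87553/5 ≈ 17511.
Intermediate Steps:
E(o, v) = v/5
H(l) = 1 + l² (H(l) = 1 + l*l = 1 + l²)
H(-132) + E(-91 + 170, 428) = (1 + (-132)²) + (⅕)*428 = (1 + 17424) + 428/5 = 17425 + 428/5 = 87553/5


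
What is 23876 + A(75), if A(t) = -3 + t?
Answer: 23948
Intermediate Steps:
23876 + A(75) = 23876 + (-3 + 75) = 23876 + 72 = 23948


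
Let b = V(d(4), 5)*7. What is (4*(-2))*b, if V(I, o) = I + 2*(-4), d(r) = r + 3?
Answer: 56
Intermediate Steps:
d(r) = 3 + r
V(I, o) = -8 + I (V(I, o) = I - 8 = -8 + I)
b = -7 (b = (-8 + (3 + 4))*7 = (-8 + 7)*7 = -1*7 = -7)
(4*(-2))*b = (4*(-2))*(-7) = -8*(-7) = 56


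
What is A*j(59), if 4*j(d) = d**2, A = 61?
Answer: 212341/4 ≈ 53085.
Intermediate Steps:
j(d) = d**2/4
A*j(59) = 61*((1/4)*59**2) = 61*((1/4)*3481) = 61*(3481/4) = 212341/4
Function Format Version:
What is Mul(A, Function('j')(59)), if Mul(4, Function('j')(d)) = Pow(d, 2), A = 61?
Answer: Rational(212341, 4) ≈ 53085.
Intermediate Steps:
Function('j')(d) = Mul(Rational(1, 4), Pow(d, 2))
Mul(A, Function('j')(59)) = Mul(61, Mul(Rational(1, 4), Pow(59, 2))) = Mul(61, Mul(Rational(1, 4), 3481)) = Mul(61, Rational(3481, 4)) = Rational(212341, 4)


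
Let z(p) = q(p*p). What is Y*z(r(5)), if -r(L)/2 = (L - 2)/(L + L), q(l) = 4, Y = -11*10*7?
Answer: -3080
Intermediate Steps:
Y = -770 (Y = -110*7 = -770)
r(L) = -(-2 + L)/L (r(L) = -2*(L - 2)/(L + L) = -2*(-2 + L)/(2*L) = -2*(-2 + L)*1/(2*L) = -(-2 + L)/L)
z(p) = 4
Y*z(r(5)) = -770*4 = -3080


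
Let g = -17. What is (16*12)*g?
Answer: -3264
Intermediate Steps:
(16*12)*g = (16*12)*(-17) = 192*(-17) = -3264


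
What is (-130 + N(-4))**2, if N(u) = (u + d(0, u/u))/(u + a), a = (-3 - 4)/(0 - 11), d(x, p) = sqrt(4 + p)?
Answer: 22715361/1369 + 104852*sqrt(5)/1369 ≈ 16764.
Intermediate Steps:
a = 7/11 (a = -7/(-11) = -7*(-1/11) = 7/11 ≈ 0.63636)
N(u) = (u + sqrt(5))/(7/11 + u) (N(u) = (u + sqrt(4 + u/u))/(u + 7/11) = (u + sqrt(4 + 1))/(7/11 + u) = (u + sqrt(5))/(7/11 + u))
(-130 + N(-4))**2 = (-130 + 11*(-4 + sqrt(5))/(7 + 11*(-4)))**2 = (-130 + 11*(-4 + sqrt(5))/(7 - 44))**2 = (-130 + 11*(-4 + sqrt(5))/(-37))**2 = (-130 + 11*(-1/37)*(-4 + sqrt(5)))**2 = (-130 + (44/37 - 11*sqrt(5)/37))**2 = (-4766/37 - 11*sqrt(5)/37)**2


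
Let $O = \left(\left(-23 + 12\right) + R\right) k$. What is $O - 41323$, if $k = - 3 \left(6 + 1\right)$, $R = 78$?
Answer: $-42730$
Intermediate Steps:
$k = -21$ ($k = \left(-3\right) 7 = -21$)
$O = -1407$ ($O = \left(\left(-23 + 12\right) + 78\right) \left(-21\right) = \left(-11 + 78\right) \left(-21\right) = 67 \left(-21\right) = -1407$)
$O - 41323 = -1407 - 41323 = -42730$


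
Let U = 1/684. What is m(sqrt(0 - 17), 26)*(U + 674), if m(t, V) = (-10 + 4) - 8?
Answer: -3227119/342 ≈ -9436.0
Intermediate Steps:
m(t, V) = -14 (m(t, V) = -6 - 8 = -14)
U = 1/684 ≈ 0.0014620
m(sqrt(0 - 17), 26)*(U + 674) = -14*(1/684 + 674) = -14*461017/684 = -3227119/342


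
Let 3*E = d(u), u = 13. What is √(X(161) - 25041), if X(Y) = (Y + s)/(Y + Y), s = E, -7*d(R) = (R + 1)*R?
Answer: I*√23366717934/966 ≈ 158.24*I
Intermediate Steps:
d(R) = -R*(1 + R)/7 (d(R) = -(R + 1)*R/7 = -(1 + R)*R/7 = -R*(1 + R)/7)
E = -26/3 (E = (-⅐*13*(1 + 13))/3 = (-⅐*13*14)/3 = (⅓)*(-26) = -26/3 ≈ -8.6667)
s = -26/3 ≈ -8.6667
X(Y) = (-26/3 + Y)/(2*Y) (X(Y) = (Y - 26/3)/(Y + Y) = (-26/3 + Y)/((2*Y)) = (-26/3 + Y)*(1/(2*Y)) = (-26/3 + Y)/(2*Y))
√(X(161) - 25041) = √((⅙)*(-26 + 3*161)/161 - 25041) = √((⅙)*(1/161)*(-26 + 483) - 25041) = √((⅙)*(1/161)*457 - 25041) = √(457/966 - 25041) = √(-24189149/966) = I*√23366717934/966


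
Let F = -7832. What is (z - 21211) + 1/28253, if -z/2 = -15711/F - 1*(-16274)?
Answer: -5948272332699/110638748 ≈ -53763.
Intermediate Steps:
z = -127473679/3916 (z = -2*(-15711/(-7832) - 1*(-16274)) = -2*(-15711*(-1/7832) + 16274) = -2*(15711/7832 + 16274) = -2*127473679/7832 = -127473679/3916 ≈ -32552.)
(z - 21211) + 1/28253 = (-127473679/3916 - 21211) + 1/28253 = -210535955/3916 + 1/28253 = -5948272332699/110638748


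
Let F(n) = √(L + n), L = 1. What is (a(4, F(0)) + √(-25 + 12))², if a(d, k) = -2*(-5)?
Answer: (10 + I*√13)² ≈ 87.0 + 72.111*I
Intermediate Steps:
F(n) = √(1 + n)
a(d, k) = 10
(a(4, F(0)) + √(-25 + 12))² = (10 + √(-25 + 12))² = (10 + √(-13))² = (10 + I*√13)²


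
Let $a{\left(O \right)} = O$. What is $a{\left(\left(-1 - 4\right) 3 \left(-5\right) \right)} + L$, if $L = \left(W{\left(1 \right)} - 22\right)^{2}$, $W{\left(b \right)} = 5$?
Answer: $364$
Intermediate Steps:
$L = 289$ ($L = \left(5 - 22\right)^{2} = \left(-17\right)^{2} = 289$)
$a{\left(\left(-1 - 4\right) 3 \left(-5\right) \right)} + L = \left(-1 - 4\right) 3 \left(-5\right) + 289 = \left(-5\right) \left(-15\right) + 289 = 75 + 289 = 364$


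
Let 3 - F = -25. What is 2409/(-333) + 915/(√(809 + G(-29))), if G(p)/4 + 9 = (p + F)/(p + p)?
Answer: -803/111 + 305*√72239/2491 ≈ 25.675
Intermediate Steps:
F = 28 (F = 3 - 1*(-25) = 3 + 25 = 28)
G(p) = -36 + 2*(28 + p)/p (G(p) = -36 + 4*((p + 28)/(p + p)) = -36 + 4*((28 + p)/((2*p))) = -36 + 4*((28 + p)*(1/(2*p))) = -36 + 4*((28 + p)/(2*p)) = -36 + 2*(28 + p)/p)
2409/(-333) + 915/(√(809 + G(-29))) = 2409/(-333) + 915/(√(809 + (-34 + 56/(-29)))) = 2409*(-1/333) + 915/(√(809 + (-34 + 56*(-1/29)))) = -803/111 + 915/(√(809 + (-34 - 56/29))) = -803/111 + 915/(√(809 - 1042/29)) = -803/111 + 915/(√(22419/29)) = -803/111 + 915/((3*√72239/29)) = -803/111 + 915*(√72239/7473) = -803/111 + 305*√72239/2491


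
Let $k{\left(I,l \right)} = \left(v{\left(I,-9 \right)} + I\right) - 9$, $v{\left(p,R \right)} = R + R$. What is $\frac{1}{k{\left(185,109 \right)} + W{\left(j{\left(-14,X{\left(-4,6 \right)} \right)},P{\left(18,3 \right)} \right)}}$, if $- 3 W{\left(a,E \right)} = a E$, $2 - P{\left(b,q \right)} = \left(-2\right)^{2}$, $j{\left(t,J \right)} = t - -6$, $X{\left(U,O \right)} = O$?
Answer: $\frac{3}{458} \approx 0.0065502$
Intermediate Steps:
$j{\left(t,J \right)} = 6 + t$ ($j{\left(t,J \right)} = t + 6 = 6 + t$)
$P{\left(b,q \right)} = -2$ ($P{\left(b,q \right)} = 2 - \left(-2\right)^{2} = 2 - 4 = -2$)
$v{\left(p,R \right)} = 2 R$
$W{\left(a,E \right)} = - \frac{E a}{3}$ ($W{\left(a,E \right)} = - \frac{a E}{3} = - \frac{E a}{3}$)
$k{\left(I,l \right)} = -27 + I$ ($k{\left(I,l \right)} = \left(2 \left(-9\right) + I\right) - 9 = \left(-18 + I\right) - 9 = -27 + I$)
$\frac{1}{k{\left(185,109 \right)} + W{\left(j{\left(-14,X{\left(-4,6 \right)} \right)},P{\left(18,3 \right)} \right)}} = \frac{1}{\left(-27 + 185\right) - - \frac{2 \left(6 - 14\right)}{3}} = \frac{1}{158 - \left(- \frac{2}{3}\right) \left(-8\right)} = \frac{1}{158 - \frac{16}{3}} = \frac{1}{\frac{458}{3}} = \frac{3}{458}$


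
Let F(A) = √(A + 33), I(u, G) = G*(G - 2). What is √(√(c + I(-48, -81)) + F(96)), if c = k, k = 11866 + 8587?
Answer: √(√129 + 2*√6794) ≈ 13.274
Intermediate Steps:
k = 20453
c = 20453
I(u, G) = G*(-2 + G)
F(A) = √(33 + A)
√(√(c + I(-48, -81)) + F(96)) = √(√(20453 - 81*(-2 - 81)) + √(33 + 96)) = √(√(20453 - 81*(-83)) + √129) = √(√(20453 + 6723) + √129) = √(√27176 + √129) = √(2*√6794 + √129) = √(√129 + 2*√6794)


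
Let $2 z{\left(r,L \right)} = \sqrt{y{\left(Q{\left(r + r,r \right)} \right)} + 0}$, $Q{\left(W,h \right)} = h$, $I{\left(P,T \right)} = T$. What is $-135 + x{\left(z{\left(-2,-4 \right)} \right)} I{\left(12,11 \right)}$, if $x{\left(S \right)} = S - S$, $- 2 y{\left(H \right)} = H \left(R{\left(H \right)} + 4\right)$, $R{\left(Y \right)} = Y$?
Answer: $-135$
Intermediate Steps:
$y{\left(H \right)} = - \frac{H \left(4 + H\right)}{2}$ ($y{\left(H \right)} = - \frac{H \left(H + 4\right)}{2} = - \frac{H \left(4 + H\right)}{2}$)
$z{\left(r,L \right)} = \frac{\sqrt{2} \sqrt{- r \left(4 + r\right)}}{4}$ ($z{\left(r,L \right)} = \frac{\sqrt{- \frac{r \left(4 + r\right)}{2} + 0}}{2} = \frac{\sqrt{- \frac{r \left(4 + r\right)}{2}}}{2} = \frac{\frac{1}{2} \sqrt{2} \sqrt{- r \left(4 + r\right)}}{2} = \frac{\sqrt{2} \sqrt{- r \left(4 + r\right)}}{4}$)
$x{\left(S \right)} = 0$
$-135 + x{\left(z{\left(-2,-4 \right)} \right)} I{\left(12,11 \right)} = -135 + 0 \cdot 11 = -135 + 0 = -135$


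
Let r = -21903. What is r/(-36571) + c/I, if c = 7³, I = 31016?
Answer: 691887301/1134286136 ≈ 0.60998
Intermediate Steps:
c = 343
r/(-36571) + c/I = -21903/(-36571) + 343/31016 = -21903*(-1/36571) + 343*(1/31016) = 21903/36571 + 343/31016 = 691887301/1134286136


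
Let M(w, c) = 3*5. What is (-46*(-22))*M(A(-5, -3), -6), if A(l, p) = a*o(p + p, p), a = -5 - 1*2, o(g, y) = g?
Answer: 15180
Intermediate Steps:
a = -7 (a = -5 - 2 = -7)
A(l, p) = -14*p (A(l, p) = -7*(p + p) = -14*p)
M(w, c) = 15
(-46*(-22))*M(A(-5, -3), -6) = -46*(-22)*15 = 1012*15 = 15180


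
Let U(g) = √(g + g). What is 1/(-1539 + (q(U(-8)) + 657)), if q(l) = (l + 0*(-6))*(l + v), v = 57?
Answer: -449/429194 - 57*I/214597 ≈ -0.0010461 - 0.00026561*I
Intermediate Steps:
U(g) = √2*√g (U(g) = √(2*g) = √2*√g)
q(l) = l*(57 + l) (q(l) = (l + 0*(-6))*(l + 57) = (l + 0)*(57 + l) = l*(57 + l))
1/(-1539 + (q(U(-8)) + 657)) = 1/(-1539 + ((√2*√(-8))*(57 + √2*√(-8)) + 657)) = 1/(-1539 + ((√2*(2*I*√2))*(57 + √2*(2*I*√2)) + 657)) = 1/(-1539 + ((4*I)*(57 + 4*I) + 657)) = 1/(-1539 + (4*I*(57 + 4*I) + 657)) = 1/(-1539 + (657 + 4*I*(57 + 4*I))) = 1/(-882 + 4*I*(57 + 4*I))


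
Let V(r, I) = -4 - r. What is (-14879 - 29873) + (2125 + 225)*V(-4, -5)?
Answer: -44752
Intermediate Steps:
(-14879 - 29873) + (2125 + 225)*V(-4, -5) = (-14879 - 29873) + (2125 + 225)*(-4 - 1*(-4)) = -44752 + 2350*(-4 + 4) = -44752 + 2350*0 = -44752 + 0 = -44752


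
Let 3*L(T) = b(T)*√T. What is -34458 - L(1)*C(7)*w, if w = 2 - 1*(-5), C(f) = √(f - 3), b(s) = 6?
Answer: -34486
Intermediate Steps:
C(f) = √(-3 + f)
L(T) = 2*√T (L(T) = (6*√T)/3 = 2*√T)
w = 7 (w = 2 + 5 = 7)
-34458 - L(1)*C(7)*w = -34458 - (2*√1)*√(-3 + 7)*7 = -34458 - (2*1)*√4*7 = -34458 - 2*2*7 = -34458 - 4*7 = -34458 - 1*28 = -34458 - 28 = -34486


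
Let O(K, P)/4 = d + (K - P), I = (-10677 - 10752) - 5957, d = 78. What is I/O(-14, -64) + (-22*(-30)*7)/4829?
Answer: -5903707/112384 ≈ -52.532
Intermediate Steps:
I = -27386 (I = -21429 - 5957 = -27386)
O(K, P) = 312 - 4*P + 4*K (O(K, P) = 4*(78 + (K - P)) = 4*(78 + K - P) = 312 - 4*P + 4*K)
I/O(-14, -64) + (-22*(-30)*7)/4829 = -27386/(312 - 4*(-64) + 4*(-14)) + (-22*(-30)*7)/4829 = -27386/(312 + 256 - 56) + (660*7)*(1/4829) = -27386/512 + 4620*(1/4829) = -27386*1/512 + 420/439 = -13693/256 + 420/439 = -5903707/112384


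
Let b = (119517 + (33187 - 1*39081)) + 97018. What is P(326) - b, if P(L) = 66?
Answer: -210575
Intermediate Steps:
b = 210641 (b = (119517 + (33187 - 39081)) + 97018 = (119517 - 5894) + 97018 = 113623 + 97018 = 210641)
P(326) - b = 66 - 1*210641 = 66 - 210641 = -210575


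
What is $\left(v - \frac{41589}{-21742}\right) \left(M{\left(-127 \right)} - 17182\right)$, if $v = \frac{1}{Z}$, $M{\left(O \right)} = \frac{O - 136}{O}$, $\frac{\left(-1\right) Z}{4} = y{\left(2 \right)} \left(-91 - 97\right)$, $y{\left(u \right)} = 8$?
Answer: $- \frac{38996092947019}{1186541696} \approx -32865.0$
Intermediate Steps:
$Z = 6016$ ($Z = - 4 \cdot 8 \left(-91 - 97\right) = - 4 \cdot 8 \left(-188\right) = \left(-4\right) \left(-1504\right) = 6016$)
$M{\left(O \right)} = \frac{-136 + O}{O}$
$v = \frac{1}{6016} \approx 0.00016622$
$\left(v - \frac{41589}{-21742}\right) \left(M{\left(-127 \right)} - 17182\right) = \left(\frac{1}{6016} - \frac{41589}{-21742}\right) \left(\frac{-136 - 127}{-127} - 17182\right) = \left(\frac{1}{6016} - - \frac{41589}{21742}\right) \left(\left(- \frac{1}{127}\right) \left(-263\right) - 17182\right) = \left(\frac{1}{6016} + \frac{41589}{21742}\right) \left(\frac{263}{127} - 17182\right) = \frac{125110583}{65399936} \left(- \frac{2181851}{127}\right) = - \frac{38996092947019}{1186541696}$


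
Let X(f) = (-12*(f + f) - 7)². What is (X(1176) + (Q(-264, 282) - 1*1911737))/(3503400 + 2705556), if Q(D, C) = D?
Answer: 198769340/1552239 ≈ 128.05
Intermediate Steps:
X(f) = (-7 - 24*f)² (X(f) = (-24*f - 7)² = (-7 - 24*f)²)
(X(1176) + (Q(-264, 282) - 1*1911737))/(3503400 + 2705556) = ((7 + 24*1176)² + (-264 - 1*1911737))/(3503400 + 2705556) = ((7 + 28224)² + (-264 - 1911737))/6208956 = (28231² - 1912001)*(1/6208956) = (796989361 - 1912001)*(1/6208956) = 795077360*(1/6208956) = 198769340/1552239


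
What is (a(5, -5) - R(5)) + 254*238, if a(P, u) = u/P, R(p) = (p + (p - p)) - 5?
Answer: 60451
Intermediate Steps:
R(p) = -5 + p (R(p) = (p + 0) - 5 = p - 5 = -5 + p)
(a(5, -5) - R(5)) + 254*238 = (-5/5 - (-5 + 5)) + 254*238 = (-5*⅕ - 1*0) + 60452 = (-1 + 0) + 60452 = -1 + 60452 = 60451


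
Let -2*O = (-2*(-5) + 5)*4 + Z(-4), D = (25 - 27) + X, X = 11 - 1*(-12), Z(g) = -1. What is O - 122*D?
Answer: -5183/2 ≈ -2591.5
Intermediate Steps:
X = 23 (X = 11 + 12 = 23)
D = 21 (D = (25 - 27) + 23 = -2 + 23 = 21)
O = -59/2 (O = -((-2*(-5) + 5)*4 - 1)/2 = -((10 + 5)*4 - 1)/2 = -(15*4 - 1)/2 = -(60 - 1)/2 = -1/2*59 = -59/2 ≈ -29.500)
O - 122*D = -59/2 - 122*21 = -59/2 - 2562 = -5183/2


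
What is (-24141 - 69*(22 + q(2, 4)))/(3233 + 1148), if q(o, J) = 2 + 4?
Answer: -26073/4381 ≈ -5.9514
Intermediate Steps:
q(o, J) = 6
(-24141 - 69*(22 + q(2, 4)))/(3233 + 1148) = (-24141 - 69*(22 + 6))/(3233 + 1148) = (-24141 - 69*28)/4381 = (-24141 - 1932)*(1/4381) = -26073*1/4381 = -26073/4381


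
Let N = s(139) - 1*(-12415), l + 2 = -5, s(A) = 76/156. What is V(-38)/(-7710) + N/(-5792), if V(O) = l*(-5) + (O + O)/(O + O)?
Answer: -155889367/72566520 ≈ -2.1482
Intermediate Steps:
s(A) = 19/39 (s(A) = 76*(1/156) = 19/39)
l = -7 (l = -2 - 5 = -7)
V(O) = 36 (V(O) = -7*(-5) + (O + O)/(O + O) = 35 + (2*O)/((2*O)) = 35 + (2*O)*(1/(2*O)) = 35 + 1 = 36)
N = 484204/39 (N = 19/39 - 1*(-12415) = 19/39 + 12415 = 484204/39 ≈ 12415.)
V(-38)/(-7710) + N/(-5792) = 36/(-7710) + (484204/39)/(-5792) = 36*(-1/7710) + (484204/39)*(-1/5792) = -6/1285 - 121051/56472 = -155889367/72566520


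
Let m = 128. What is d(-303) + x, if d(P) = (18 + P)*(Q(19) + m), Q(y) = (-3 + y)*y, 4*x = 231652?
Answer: -65207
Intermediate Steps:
x = 57913 (x = (¼)*231652 = 57913)
Q(y) = y*(-3 + y)
d(P) = 7776 + 432*P (d(P) = (18 + P)*(19*(-3 + 19) + 128) = (18 + P)*(19*16 + 128) = (18 + P)*(304 + 128) = (18 + P)*432 = 7776 + 432*P)
d(-303) + x = (7776 + 432*(-303)) + 57913 = (7776 - 130896) + 57913 = -123120 + 57913 = -65207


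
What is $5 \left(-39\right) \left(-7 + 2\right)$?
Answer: $975$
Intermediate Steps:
$5 \left(-39\right) \left(-7 + 2\right) = \left(-195\right) \left(-5\right) = 975$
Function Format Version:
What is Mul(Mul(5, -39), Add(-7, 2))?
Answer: 975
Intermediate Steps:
Mul(Mul(5, -39), Add(-7, 2)) = Mul(-195, -5) = 975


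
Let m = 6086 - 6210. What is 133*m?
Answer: -16492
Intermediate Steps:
m = -124
133*m = 133*(-124) = -16492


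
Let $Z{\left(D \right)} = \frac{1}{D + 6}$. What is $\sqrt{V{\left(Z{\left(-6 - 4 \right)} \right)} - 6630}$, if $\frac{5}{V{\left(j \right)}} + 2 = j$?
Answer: $\frac{i \sqrt{59690}}{3} \approx 81.438 i$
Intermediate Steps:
$Z{\left(D \right)} = \frac{1}{6 + D}$
$V{\left(j \right)} = \frac{5}{-2 + j}$
$\sqrt{V{\left(Z{\left(-6 - 4 \right)} \right)} - 6630} = \sqrt{\frac{5}{-2 + \frac{1}{6 - 10}} - 6630} = \sqrt{\frac{5}{-2 + \frac{1}{-4}} - 6630} = \sqrt{\frac{5}{-2 - \frac{1}{4}} - 6630} = \sqrt{\frac{5}{- \frac{9}{4}} - 6630} = \sqrt{5 \left(- \frac{4}{9}\right) - 6630} = \sqrt{- \frac{20}{9} - 6630} = \sqrt{- \frac{59690}{9}} = \frac{i \sqrt{59690}}{3}$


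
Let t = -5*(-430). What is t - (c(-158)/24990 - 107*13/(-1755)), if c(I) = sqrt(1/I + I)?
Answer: 290143/135 - I*sqrt(3944470)/3948420 ≈ 2149.2 - 0.000503*I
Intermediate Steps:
c(I) = sqrt(I + 1/I)
t = 2150
t - (c(-158)/24990 - 107*13/(-1755)) = 2150 - (sqrt(-158 + 1/(-158))/24990 - 107*13/(-1755)) = 2150 - (sqrt(-158 - 1/158)*(1/24990) - 1391*(-1/1755)) = 2150 - (sqrt(-24965/158)*(1/24990) + 107/135) = 2150 - ((I*sqrt(3944470)/158)*(1/24990) + 107/135) = 2150 - (I*sqrt(3944470)/3948420 + 107/135) = 2150 - (107/135 + I*sqrt(3944470)/3948420) = 2150 + (-107/135 - I*sqrt(3944470)/3948420) = 290143/135 - I*sqrt(3944470)/3948420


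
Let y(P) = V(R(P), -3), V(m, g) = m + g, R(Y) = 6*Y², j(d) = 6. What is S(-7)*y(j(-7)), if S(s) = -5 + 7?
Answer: 426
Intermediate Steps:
S(s) = 2
V(m, g) = g + m
y(P) = -3 + 6*P²
S(-7)*y(j(-7)) = 2*(-3 + 6*6²) = 2*(-3 + 6*36) = 2*(-3 + 216) = 2*213 = 426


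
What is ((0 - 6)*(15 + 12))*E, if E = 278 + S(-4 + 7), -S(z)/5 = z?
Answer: -42606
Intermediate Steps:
S(z) = -5*z
E = 263 (E = 278 - 5*(-4 + 7) = 278 - 5*3 = 278 - 15 = 263)
((0 - 6)*(15 + 12))*E = ((0 - 6)*(15 + 12))*263 = -6*27*263 = -162*263 = -42606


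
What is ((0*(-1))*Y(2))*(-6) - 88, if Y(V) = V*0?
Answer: -88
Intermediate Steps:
Y(V) = 0
((0*(-1))*Y(2))*(-6) - 88 = ((0*(-1))*0)*(-6) - 88 = (0*0)*(-6) - 88 = 0*(-6) - 88 = 0 - 88 = -88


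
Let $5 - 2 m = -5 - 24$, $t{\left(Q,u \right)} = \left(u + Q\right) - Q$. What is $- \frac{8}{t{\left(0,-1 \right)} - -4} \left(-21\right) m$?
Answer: $952$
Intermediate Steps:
$t{\left(Q,u \right)} = u$ ($t{\left(Q,u \right)} = \left(Q + u\right) - Q = u$)
$m = 17$ ($m = \frac{5}{2} - \frac{-5 - 24}{2} = \frac{5}{2} - - \frac{29}{2} = \frac{5}{2} + \frac{29}{2} = 17$)
$- \frac{8}{t{\left(0,-1 \right)} - -4} \left(-21\right) m = - \frac{8}{-1 - -4} \left(-21\right) 17 = - \frac{8}{-1 + 4} \left(-21\right) 17 = - \frac{8}{3} \left(-21\right) 17 = \left(-8\right) \frac{1}{3} \left(-21\right) 17 = \left(- \frac{8}{3}\right) \left(-21\right) 17 = 56 \cdot 17 = 952$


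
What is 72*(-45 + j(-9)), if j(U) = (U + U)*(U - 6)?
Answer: 16200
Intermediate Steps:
j(U) = 2*U*(-6 + U) (j(U) = (2*U)*(-6 + U) = 2*U*(-6 + U))
72*(-45 + j(-9)) = 72*(-45 + 2*(-9)*(-6 - 9)) = 72*(-45 + 2*(-9)*(-15)) = 72*(-45 + 270) = 72*225 = 16200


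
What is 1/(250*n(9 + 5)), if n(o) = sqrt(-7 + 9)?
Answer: sqrt(2)/500 ≈ 0.0028284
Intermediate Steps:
n(o) = sqrt(2)
1/(250*n(9 + 5)) = 1/(250*sqrt(2)) = sqrt(2)/500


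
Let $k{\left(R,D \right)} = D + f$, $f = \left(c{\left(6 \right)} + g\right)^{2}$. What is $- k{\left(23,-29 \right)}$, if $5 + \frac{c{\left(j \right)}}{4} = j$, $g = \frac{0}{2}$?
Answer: $13$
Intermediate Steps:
$g = 0$ ($g = 0 \cdot \frac{1}{2} = 0$)
$c{\left(j \right)} = -20 + 4 j$
$f = 16$ ($f = \left(\left(-20 + 4 \cdot 6\right) + 0\right)^{2} = \left(\left(-20 + 24\right) + 0\right)^{2} = \left(4 + 0\right)^{2} = 4^{2} = 16$)
$k{\left(R,D \right)} = 16 + D$ ($k{\left(R,D \right)} = D + 16 = 16 + D$)
$- k{\left(23,-29 \right)} = - (16 - 29) = \left(-1\right) \left(-13\right) = 13$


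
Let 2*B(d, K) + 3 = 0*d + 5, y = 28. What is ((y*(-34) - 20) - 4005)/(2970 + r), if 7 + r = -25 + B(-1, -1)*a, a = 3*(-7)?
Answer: -4977/2917 ≈ -1.7062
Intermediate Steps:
B(d, K) = 1 (B(d, K) = -3/2 + (0*d + 5)/2 = -3/2 + (0 + 5)/2 = -3/2 + (½)*5 = -3/2 + 5/2 = 1)
a = -21
r = -53 (r = -7 + (-25 + 1*(-21)) = -7 + (-25 - 21) = -7 - 46 = -53)
((y*(-34) - 20) - 4005)/(2970 + r) = ((28*(-34) - 20) - 4005)/(2970 - 53) = ((-952 - 20) - 4005)/2917 = (-972 - 4005)*(1/2917) = -4977*1/2917 = -4977/2917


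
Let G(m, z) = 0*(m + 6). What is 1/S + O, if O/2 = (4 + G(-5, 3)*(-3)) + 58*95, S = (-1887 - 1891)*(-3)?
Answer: 124991353/11334 ≈ 11028.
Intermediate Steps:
G(m, z) = 0 (G(m, z) = 0*(6 + m) = 0)
S = 11334 (S = -3778*(-3) = 11334)
O = 11028 (O = 2*((4 + 0*(-3)) + 58*95) = 2*((4 + 0) + 5510) = 2*(4 + 5510) = 2*5514 = 11028)
1/S + O = 1/11334 + 11028 = 124991353/11334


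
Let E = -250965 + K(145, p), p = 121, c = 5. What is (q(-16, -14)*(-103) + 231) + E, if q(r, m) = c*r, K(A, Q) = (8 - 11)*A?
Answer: -242929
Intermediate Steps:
K(A, Q) = -3*A
q(r, m) = 5*r
E = -251400 (E = -250965 - 3*145 = -250965 - 435 = -251400)
(q(-16, -14)*(-103) + 231) + E = ((5*(-16))*(-103) + 231) - 251400 = (-80*(-103) + 231) - 251400 = (8240 + 231) - 251400 = 8471 - 251400 = -242929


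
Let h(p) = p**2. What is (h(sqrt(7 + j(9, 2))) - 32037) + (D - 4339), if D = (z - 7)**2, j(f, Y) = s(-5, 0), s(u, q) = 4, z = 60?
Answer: -33556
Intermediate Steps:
j(f, Y) = 4
D = 2809 (D = (60 - 7)**2 = 53**2 = 2809)
(h(sqrt(7 + j(9, 2))) - 32037) + (D - 4339) = ((sqrt(7 + 4))**2 - 32037) + (2809 - 4339) = ((sqrt(11))**2 - 32037) - 1530 = (11 - 32037) - 1530 = -32026 - 1530 = -33556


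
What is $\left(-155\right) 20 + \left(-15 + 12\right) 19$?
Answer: $-3157$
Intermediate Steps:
$\left(-155\right) 20 + \left(-15 + 12\right) 19 = -3100 - 57 = -3157$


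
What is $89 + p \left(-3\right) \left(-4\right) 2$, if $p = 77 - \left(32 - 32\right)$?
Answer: $1937$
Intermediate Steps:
$p = 77$ ($p = 77 - 0 = 77 + 0 = 77$)
$89 + p \left(-3\right) \left(-4\right) 2 = 89 + 77 \left(-3\right) \left(-4\right) 2 = 89 + 77 \cdot 12 \cdot 2 = 89 + 77 \cdot 24 = 89 + 1848 = 1937$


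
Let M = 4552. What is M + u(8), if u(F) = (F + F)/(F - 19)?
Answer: 50056/11 ≈ 4550.5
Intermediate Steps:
u(F) = 2*F/(-19 + F) (u(F) = (2*F)/(-19 + F) = 2*F/(-19 + F))
M + u(8) = 4552 + 2*8/(-19 + 8) = 4552 + 2*8/(-11) = 4552 + 2*8*(-1/11) = 4552 - 16/11 = 50056/11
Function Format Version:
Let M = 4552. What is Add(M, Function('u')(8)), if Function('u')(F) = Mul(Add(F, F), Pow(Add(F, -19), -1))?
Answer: Rational(50056, 11) ≈ 4550.5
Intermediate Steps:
Function('u')(F) = Mul(2, F, Pow(Add(-19, F), -1)) (Function('u')(F) = Mul(Mul(2, F), Pow(Add(-19, F), -1)) = Mul(2, F, Pow(Add(-19, F), -1)))
Add(M, Function('u')(8)) = Add(4552, Mul(2, 8, Pow(Add(-19, 8), -1))) = Add(4552, Mul(2, 8, Pow(-11, -1))) = Add(4552, Mul(2, 8, Rational(-1, 11))) = Add(4552, Rational(-16, 11)) = Rational(50056, 11)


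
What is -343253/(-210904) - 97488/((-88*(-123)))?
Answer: -17119145/2319944 ≈ -7.3791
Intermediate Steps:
-343253/(-210904) - 97488/((-88*(-123))) = -343253*(-1/210904) - 97488/10824 = 343253/210904 - 97488*1/10824 = 343253/210904 - 4062/451 = -17119145/2319944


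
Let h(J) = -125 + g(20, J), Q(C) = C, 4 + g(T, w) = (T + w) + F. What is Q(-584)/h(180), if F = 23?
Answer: -292/47 ≈ -6.2128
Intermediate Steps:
g(T, w) = 19 + T + w (g(T, w) = -4 + ((T + w) + 23) = -4 + (23 + T + w) = 19 + T + w)
h(J) = -86 + J (h(J) = -125 + (19 + 20 + J) = -125 + (39 + J) = -86 + J)
Q(-584)/h(180) = -584/(-86 + 180) = -584/94 = -584*1/94 = -292/47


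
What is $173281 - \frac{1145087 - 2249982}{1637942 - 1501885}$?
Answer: $\frac{23577197912}{136057} \approx 1.7329 \cdot 10^{5}$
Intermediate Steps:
$173281 - \frac{1145087 - 2249982}{1637942 - 1501885} = 173281 - - \frac{1104895}{136057} = 173281 + \frac{1104895}{136057} = \frac{23577197912}{136057}$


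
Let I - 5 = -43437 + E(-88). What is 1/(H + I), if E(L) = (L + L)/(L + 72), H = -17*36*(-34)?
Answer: -1/22613 ≈ -4.4222e-5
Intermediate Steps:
H = 20808 (H = -612*(-34) = 20808)
E(L) = 2*L/(72 + L) (E(L) = (2*L)/(72 + L) = 2*L/(72 + L))
I = -43421 (I = 5 + (-43437 + 2*(-88)/(72 - 88)) = 5 + (-43437 + 2*(-88)/(-16)) = 5 + (-43437 + 2*(-88)*(-1/16)) = 5 + (-43437 + 11) = 5 - 43426 = -43421)
1/(H + I) = 1/(20808 - 43421) = 1/(-22613) = -1/22613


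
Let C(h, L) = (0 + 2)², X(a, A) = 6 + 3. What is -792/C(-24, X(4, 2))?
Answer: -198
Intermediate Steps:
X(a, A) = 9
C(h, L) = 4 (C(h, L) = 2² = 4)
-792/C(-24, X(4, 2)) = -792/4 = -792*¼ = -198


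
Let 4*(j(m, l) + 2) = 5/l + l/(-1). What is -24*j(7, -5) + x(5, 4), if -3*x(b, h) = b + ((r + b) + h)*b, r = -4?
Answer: 14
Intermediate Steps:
j(m, l) = -2 - l/4 + 5/(4*l) (j(m, l) = -2 + (5/l + l/(-1))/4 = -2 + (5/l + l*(-1))/4 = -2 + (5/l - l)/4 = -2 + (-l + 5/l)/4 = -2 + (-l/4 + 5/(4*l)) = -2 - l/4 + 5/(4*l))
x(b, h) = -b/3 - b*(-4 + b + h)/3 (x(b, h) = -(b + ((-4 + b) + h)*b)/3 = -(b + (-4 + b + h)*b)/3 = -(b + b*(-4 + b + h))/3 = -b/3 - b*(-4 + b + h)/3)
-24*j(7, -5) + x(5, 4) = -6*(5 - 1*(-5)*(8 - 5))/(-5) + (⅓)*5*(3 - 1*5 - 1*4) = -6*(-1)*(5 - 1*(-5)*3)/5 + (⅓)*5*(3 - 5 - 4) = -6*(-1)*(5 + 15)/5 + (⅓)*5*(-6) = -6*(-1)*20/5 - 10 = -24*(-1) - 10 = 24 - 10 = 14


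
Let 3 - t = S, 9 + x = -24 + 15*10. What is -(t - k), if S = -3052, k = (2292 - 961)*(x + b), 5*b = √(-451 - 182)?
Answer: 152672 + 1331*I*√633/5 ≈ 1.5267e+5 + 6697.5*I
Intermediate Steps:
b = I*√633/5 (b = √(-451 - 182)/5 = √(-633)/5 = (I*√633)/5 = I*√633/5 ≈ 5.0319*I)
x = 117 (x = -9 + (-24 + 15*10) = -9 + (-24 + 150) = -9 + 126 = 117)
k = 155727 + 1331*I*√633/5 (k = (2292 - 961)*(117 + I*√633/5) = 1331*(117 + I*√633/5) = 155727 + 1331*I*√633/5 ≈ 1.5573e+5 + 6697.5*I)
t = 3055 (t = 3 - 1*(-3052) = 3 + 3052 = 3055)
-(t - k) = -(3055 - (155727 + 1331*I*√633/5)) = -(3055 + (-155727 - 1331*I*√633/5)) = -(-152672 - 1331*I*√633/5) = 152672 + 1331*I*√633/5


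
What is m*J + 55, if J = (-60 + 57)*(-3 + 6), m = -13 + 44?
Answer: -224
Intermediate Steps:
m = 31
J = -9 (J = -3*3 = -9)
m*J + 55 = 31*(-9) + 55 = -279 + 55 = -224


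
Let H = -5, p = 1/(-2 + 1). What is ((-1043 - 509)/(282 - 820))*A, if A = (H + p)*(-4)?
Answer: 18624/269 ≈ 69.234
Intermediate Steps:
p = -1 (p = 1/(-1) = -1)
A = 24 (A = (-5 - 1)*(-4) = -6*(-4) = 24)
((-1043 - 509)/(282 - 820))*A = ((-1043 - 509)/(282 - 820))*24 = -1552/(-538)*24 = -1552*(-1/538)*24 = (776/269)*24 = 18624/269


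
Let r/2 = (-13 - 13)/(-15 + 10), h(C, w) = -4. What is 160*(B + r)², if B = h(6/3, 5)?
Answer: 32768/5 ≈ 6553.6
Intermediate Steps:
B = -4
r = 52/5 (r = 2*((-13 - 13)/(-15 + 10)) = 2*(-26/(-5)) = 2*(-26*(-⅕)) = 2*(26/5) = 52/5 ≈ 10.400)
160*(B + r)² = 160*(-4 + 52/5)² = 160*(32/5)² = 160*(1024/25) = 32768/5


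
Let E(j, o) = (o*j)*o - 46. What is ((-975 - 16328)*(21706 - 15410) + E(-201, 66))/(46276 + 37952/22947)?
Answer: -1259965729815/530966662 ≈ -2373.0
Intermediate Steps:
E(j, o) = -46 + j*o² (E(j, o) = (j*o)*o - 46 = j*o² - 46 = -46 + j*o²)
((-975 - 16328)*(21706 - 15410) + E(-201, 66))/(46276 + 37952/22947) = ((-975 - 16328)*(21706 - 15410) + (-46 - 201*66²))/(46276 + 37952/22947) = (-17303*6296 + (-46 - 201*4356))/(46276 + 37952*(1/22947)) = (-108939688 + (-46 - 875556))/(46276 + 37952/22947) = (-108939688 - 875602)/(1061933324/22947) = -109815290*22947/1061933324 = -1259965729815/530966662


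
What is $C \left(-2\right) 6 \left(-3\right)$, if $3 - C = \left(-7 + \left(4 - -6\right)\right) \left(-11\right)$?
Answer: $1296$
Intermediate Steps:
$C = 36$ ($C = 3 - \left(-7 + \left(4 - -6\right)\right) \left(-11\right) = 3 - \left(-7 + \left(4 + 6\right)\right) \left(-11\right) = 3 - \left(-7 + 10\right) \left(-11\right) = 3 - 3 \left(-11\right) = 3 - -33 = 3 + 33 = 36$)
$C \left(-2\right) 6 \left(-3\right) = 36 \left(-2\right) 6 \left(-3\right) = 36 \left(\left(-12\right) \left(-3\right)\right) = 36 \cdot 36 = 1296$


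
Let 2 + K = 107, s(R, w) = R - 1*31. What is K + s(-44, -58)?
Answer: 30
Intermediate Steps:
s(R, w) = -31 + R (s(R, w) = R - 31 = -31 + R)
K = 105 (K = -2 + 107 = 105)
K + s(-44, -58) = 105 + (-31 - 44) = 105 - 75 = 30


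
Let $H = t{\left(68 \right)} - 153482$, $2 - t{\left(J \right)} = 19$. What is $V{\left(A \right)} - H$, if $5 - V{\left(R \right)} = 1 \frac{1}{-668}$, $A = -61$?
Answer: $\frac{102540673}{668} \approx 1.535 \cdot 10^{5}$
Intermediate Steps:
$t{\left(J \right)} = -17$ ($t{\left(J \right)} = 2 - 19 = -17$)
$V{\left(R \right)} = \frac{3341}{668}$ ($V{\left(R \right)} = 5 - 1 \frac{1}{-668} = 5 - 1 \left(- \frac{1}{668}\right) = 5 - - \frac{1}{668} = 5 + \frac{1}{668} = \frac{3341}{668}$)
$H = -153499$ ($H = -17 - 153482 = -153499$)
$V{\left(A \right)} - H = \frac{3341}{668} - -153499 = \frac{3341}{668} + 153499 = \frac{102540673}{668}$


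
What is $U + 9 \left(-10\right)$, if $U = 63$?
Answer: $-27$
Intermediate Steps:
$U + 9 \left(-10\right) = 63 + 9 \left(-10\right) = 63 - 90 = -27$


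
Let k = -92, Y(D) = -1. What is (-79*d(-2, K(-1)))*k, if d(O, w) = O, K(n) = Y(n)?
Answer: -14536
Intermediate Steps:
K(n) = -1
(-79*d(-2, K(-1)))*k = -79*(-2)*(-92) = 158*(-92) = -14536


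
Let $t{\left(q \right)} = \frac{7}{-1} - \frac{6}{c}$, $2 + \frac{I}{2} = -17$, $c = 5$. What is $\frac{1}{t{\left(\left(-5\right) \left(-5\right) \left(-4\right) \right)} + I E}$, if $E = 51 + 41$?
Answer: $- \frac{5}{17521} \approx -0.00028537$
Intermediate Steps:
$I = -38$ ($I = -4 + 2 \left(-17\right) = -4 - 34 = -38$)
$E = 92$
$t{\left(q \right)} = - \frac{41}{5}$ ($t{\left(q \right)} = \frac{7}{-1} - \frac{6}{5} = 7 \left(-1\right) - \frac{6}{5} = -7 - \frac{6}{5} = - \frac{41}{5}$)
$\frac{1}{t{\left(\left(-5\right) \left(-5\right) \left(-4\right) \right)} + I E} = \frac{1}{- \frac{41}{5} - 3496} = \frac{1}{- \frac{17521}{5}} = - \frac{5}{17521}$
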